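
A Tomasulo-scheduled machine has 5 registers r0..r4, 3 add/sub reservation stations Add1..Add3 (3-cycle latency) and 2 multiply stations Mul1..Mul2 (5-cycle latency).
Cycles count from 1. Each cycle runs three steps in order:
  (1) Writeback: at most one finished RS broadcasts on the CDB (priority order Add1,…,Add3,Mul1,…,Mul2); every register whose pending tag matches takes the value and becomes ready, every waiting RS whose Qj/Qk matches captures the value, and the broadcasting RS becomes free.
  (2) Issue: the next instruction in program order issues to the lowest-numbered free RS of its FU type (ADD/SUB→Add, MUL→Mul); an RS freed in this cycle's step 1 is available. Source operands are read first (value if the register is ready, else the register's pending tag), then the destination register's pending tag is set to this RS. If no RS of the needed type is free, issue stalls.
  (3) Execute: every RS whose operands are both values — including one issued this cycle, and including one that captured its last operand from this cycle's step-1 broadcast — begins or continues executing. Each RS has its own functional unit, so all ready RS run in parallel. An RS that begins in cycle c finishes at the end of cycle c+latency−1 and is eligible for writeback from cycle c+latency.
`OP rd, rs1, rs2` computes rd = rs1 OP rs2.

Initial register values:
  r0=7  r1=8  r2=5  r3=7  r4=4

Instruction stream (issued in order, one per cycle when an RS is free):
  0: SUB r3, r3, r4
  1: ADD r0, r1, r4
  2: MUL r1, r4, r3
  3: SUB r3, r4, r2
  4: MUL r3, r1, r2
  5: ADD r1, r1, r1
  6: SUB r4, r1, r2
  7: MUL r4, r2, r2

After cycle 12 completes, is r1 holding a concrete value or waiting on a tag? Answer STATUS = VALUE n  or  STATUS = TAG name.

STATUS = VALUE 24

cycle 1: issue SUB r3<-Add1 // r0:7,r1:8,r2:5,r3:Add1,r4:4
cycle 2: issue ADD r0<-Add2 // r0:Add2,r1:8,r2:5,r3:Add1,r4:4
cycle 3: issue MUL r1<-Mul1 // r0:Add2,r1:Mul1,r2:5,r3:Add1,r4:4
cycle 4: CDB Add1=3; issue SUB r3<-Add1 // r0:Add2,r1:Mul1,r2:5,r3:Add1,r4:4
cycle 5: CDB Add2=12; issue MUL r3<-Mul2 // r0:12,r1:Mul1,r2:5,r3:Mul2,r4:4
cycle 6: issue ADD r1<-Add2 // r0:12,r1:Add2,r2:5,r3:Mul2,r4:4
cycle 7: CDB Add1=-1; issue SUB r4<-Add1 // r0:12,r1:Add2,r2:5,r3:Mul2,r4:Add1
cycle 8: stall // r0:12,r1:Add2,r2:5,r3:Mul2,r4:Add1
cycle 9: CDB Mul1=12; issue MUL r4<-Mul1 // r0:12,r1:Add2,r2:5,r3:Mul2,r4:Mul1
cycle 10: - // r0:12,r1:Add2,r2:5,r3:Mul2,r4:Mul1
cycle 11: - // r0:12,r1:Add2,r2:5,r3:Mul2,r4:Mul1
cycle 12: CDB Add2=24 // r0:12,r1:24,r2:5,r3:Mul2,r4:Mul1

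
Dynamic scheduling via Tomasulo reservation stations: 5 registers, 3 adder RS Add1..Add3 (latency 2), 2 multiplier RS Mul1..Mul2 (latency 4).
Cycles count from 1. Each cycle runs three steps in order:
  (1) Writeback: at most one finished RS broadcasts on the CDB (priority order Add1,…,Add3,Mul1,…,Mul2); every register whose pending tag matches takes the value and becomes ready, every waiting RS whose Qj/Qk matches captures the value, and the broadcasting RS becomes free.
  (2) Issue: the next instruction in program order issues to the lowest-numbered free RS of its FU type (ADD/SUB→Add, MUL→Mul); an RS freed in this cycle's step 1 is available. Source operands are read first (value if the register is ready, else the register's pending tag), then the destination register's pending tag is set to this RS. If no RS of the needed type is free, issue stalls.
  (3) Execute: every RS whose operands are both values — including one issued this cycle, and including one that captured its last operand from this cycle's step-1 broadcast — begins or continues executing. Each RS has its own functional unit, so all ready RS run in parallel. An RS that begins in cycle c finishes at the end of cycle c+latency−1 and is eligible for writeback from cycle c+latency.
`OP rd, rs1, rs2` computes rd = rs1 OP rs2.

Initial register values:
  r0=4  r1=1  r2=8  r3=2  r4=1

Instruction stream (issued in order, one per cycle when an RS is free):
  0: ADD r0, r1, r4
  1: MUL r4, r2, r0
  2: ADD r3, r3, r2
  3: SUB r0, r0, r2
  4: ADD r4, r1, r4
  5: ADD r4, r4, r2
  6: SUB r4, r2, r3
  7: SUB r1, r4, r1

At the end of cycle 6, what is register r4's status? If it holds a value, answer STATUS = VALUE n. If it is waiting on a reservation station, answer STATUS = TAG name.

  c1: issue ADD r0<-Add1  regs: r0:Add1,r1:1,r2:8,r3:2,r4:1
  c2: issue MUL r4<-Mul1  regs: r0:Add1,r1:1,r2:8,r3:2,r4:Mul1
  c3: CDB Add1=2; issue ADD r3<-Add1  regs: r0:2,r1:1,r2:8,r3:Add1,r4:Mul1
  c4: issue SUB r0<-Add2  regs: r0:Add2,r1:1,r2:8,r3:Add1,r4:Mul1
  c5: CDB Add1=10; issue ADD r4<-Add1  regs: r0:Add2,r1:1,r2:8,r3:10,r4:Add1
  c6: CDB Add2=-6; issue ADD r4<-Add2  regs: r0:-6,r1:1,r2:8,r3:10,r4:Add2

STATUS = TAG Add2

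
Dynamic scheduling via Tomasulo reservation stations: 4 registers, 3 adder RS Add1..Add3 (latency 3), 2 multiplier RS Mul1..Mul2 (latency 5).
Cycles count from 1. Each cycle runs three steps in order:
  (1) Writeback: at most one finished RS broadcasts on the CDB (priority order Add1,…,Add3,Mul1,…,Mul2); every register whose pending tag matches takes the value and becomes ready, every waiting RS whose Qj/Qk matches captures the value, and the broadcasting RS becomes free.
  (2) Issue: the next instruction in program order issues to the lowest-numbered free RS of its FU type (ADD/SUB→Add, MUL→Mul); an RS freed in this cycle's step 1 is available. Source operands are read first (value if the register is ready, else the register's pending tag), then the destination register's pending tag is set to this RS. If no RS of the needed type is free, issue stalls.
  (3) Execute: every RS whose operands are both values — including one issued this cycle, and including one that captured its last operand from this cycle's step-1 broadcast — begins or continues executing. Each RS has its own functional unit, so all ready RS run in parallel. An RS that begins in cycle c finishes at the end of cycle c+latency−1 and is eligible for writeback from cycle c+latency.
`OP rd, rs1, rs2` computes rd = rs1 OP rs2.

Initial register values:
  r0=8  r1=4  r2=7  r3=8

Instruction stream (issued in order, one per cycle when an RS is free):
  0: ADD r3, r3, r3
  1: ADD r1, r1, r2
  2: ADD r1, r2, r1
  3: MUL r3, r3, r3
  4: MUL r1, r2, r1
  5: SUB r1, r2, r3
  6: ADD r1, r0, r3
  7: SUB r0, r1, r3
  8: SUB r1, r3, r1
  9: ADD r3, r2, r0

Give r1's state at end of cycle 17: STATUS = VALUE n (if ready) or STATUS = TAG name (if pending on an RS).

  c1: issue ADD r3<-Add1  regs: r0:8,r1:4,r2:7,r3:Add1
  c2: issue ADD r1<-Add2  regs: r0:8,r1:Add2,r2:7,r3:Add1
  c3: issue ADD r1<-Add3  regs: r0:8,r1:Add3,r2:7,r3:Add1
  c4: CDB Add1=16; issue MUL r3<-Mul1  regs: r0:8,r1:Add3,r2:7,r3:Mul1
  c5: CDB Add2=11; issue MUL r1<-Mul2  regs: r0:8,r1:Mul2,r2:7,r3:Mul1
  c6: issue SUB r1<-Add1  regs: r0:8,r1:Add1,r2:7,r3:Mul1
  c7: issue ADD r1<-Add2  regs: r0:8,r1:Add2,r2:7,r3:Mul1
  c8: CDB Add3=18; issue SUB r0<-Add3  regs: r0:Add3,r1:Add2,r2:7,r3:Mul1
  c9: CDB Mul1=256; stall  regs: r0:Add3,r1:Add2,r2:7,r3:256
  c10: stall  regs: r0:Add3,r1:Add2,r2:7,r3:256
  c11: stall  regs: r0:Add3,r1:Add2,r2:7,r3:256
  c12: CDB Add1=-249; issue SUB r1<-Add1  regs: r0:Add3,r1:Add1,r2:7,r3:256
  c13: CDB Add2=264; issue ADD r3<-Add2  regs: r0:Add3,r1:Add1,r2:7,r3:Add2
  c14: CDB Mul2=126  regs: r0:Add3,r1:Add1,r2:7,r3:Add2
  c15: -  regs: r0:Add3,r1:Add1,r2:7,r3:Add2
  c16: CDB Add1=-8  regs: r0:Add3,r1:-8,r2:7,r3:Add2
  c17: CDB Add3=8  regs: r0:8,r1:-8,r2:7,r3:Add2

STATUS = VALUE -8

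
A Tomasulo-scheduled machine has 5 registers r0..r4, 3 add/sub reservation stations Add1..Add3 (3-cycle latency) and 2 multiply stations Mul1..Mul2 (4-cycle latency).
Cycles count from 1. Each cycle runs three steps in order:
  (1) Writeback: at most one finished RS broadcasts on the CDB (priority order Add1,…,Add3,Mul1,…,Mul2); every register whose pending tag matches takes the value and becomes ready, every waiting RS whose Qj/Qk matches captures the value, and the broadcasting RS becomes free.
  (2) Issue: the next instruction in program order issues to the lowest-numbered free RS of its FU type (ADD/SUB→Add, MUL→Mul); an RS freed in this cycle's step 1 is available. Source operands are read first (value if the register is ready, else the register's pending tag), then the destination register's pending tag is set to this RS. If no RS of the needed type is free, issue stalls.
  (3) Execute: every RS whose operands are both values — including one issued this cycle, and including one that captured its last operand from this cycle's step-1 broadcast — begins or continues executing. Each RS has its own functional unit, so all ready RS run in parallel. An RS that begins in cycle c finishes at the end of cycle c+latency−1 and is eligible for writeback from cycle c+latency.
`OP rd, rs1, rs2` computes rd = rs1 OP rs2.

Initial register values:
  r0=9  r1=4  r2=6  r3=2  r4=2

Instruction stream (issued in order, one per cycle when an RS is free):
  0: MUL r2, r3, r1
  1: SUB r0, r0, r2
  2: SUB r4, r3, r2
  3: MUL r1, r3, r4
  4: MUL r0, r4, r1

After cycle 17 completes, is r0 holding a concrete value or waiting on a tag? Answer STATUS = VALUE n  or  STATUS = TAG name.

STATUS = VALUE 72

c1: issue MUL r2<-Mul1 | r0:9,r1:4,r2:Mul1,r3:2,r4:2
c2: issue SUB r0<-Add1 | r0:Add1,r1:4,r2:Mul1,r3:2,r4:2
c3: issue SUB r4<-Add2 | r0:Add1,r1:4,r2:Mul1,r3:2,r4:Add2
c4: issue MUL r1<-Mul2 | r0:Add1,r1:Mul2,r2:Mul1,r3:2,r4:Add2
c5: CDB Mul1=8; issue MUL r0<-Mul1 | r0:Mul1,r1:Mul2,r2:8,r3:2,r4:Add2
c6: - | r0:Mul1,r1:Mul2,r2:8,r3:2,r4:Add2
c7: - | r0:Mul1,r1:Mul2,r2:8,r3:2,r4:Add2
c8: CDB Add1=1 | r0:Mul1,r1:Mul2,r2:8,r3:2,r4:Add2
c9: CDB Add2=-6 | r0:Mul1,r1:Mul2,r2:8,r3:2,r4:-6
c10: - | r0:Mul1,r1:Mul2,r2:8,r3:2,r4:-6
c11: - | r0:Mul1,r1:Mul2,r2:8,r3:2,r4:-6
c12: - | r0:Mul1,r1:Mul2,r2:8,r3:2,r4:-6
c13: CDB Mul2=-12 | r0:Mul1,r1:-12,r2:8,r3:2,r4:-6
c14: - | r0:Mul1,r1:-12,r2:8,r3:2,r4:-6
c15: - | r0:Mul1,r1:-12,r2:8,r3:2,r4:-6
c16: - | r0:Mul1,r1:-12,r2:8,r3:2,r4:-6
c17: CDB Mul1=72 | r0:72,r1:-12,r2:8,r3:2,r4:-6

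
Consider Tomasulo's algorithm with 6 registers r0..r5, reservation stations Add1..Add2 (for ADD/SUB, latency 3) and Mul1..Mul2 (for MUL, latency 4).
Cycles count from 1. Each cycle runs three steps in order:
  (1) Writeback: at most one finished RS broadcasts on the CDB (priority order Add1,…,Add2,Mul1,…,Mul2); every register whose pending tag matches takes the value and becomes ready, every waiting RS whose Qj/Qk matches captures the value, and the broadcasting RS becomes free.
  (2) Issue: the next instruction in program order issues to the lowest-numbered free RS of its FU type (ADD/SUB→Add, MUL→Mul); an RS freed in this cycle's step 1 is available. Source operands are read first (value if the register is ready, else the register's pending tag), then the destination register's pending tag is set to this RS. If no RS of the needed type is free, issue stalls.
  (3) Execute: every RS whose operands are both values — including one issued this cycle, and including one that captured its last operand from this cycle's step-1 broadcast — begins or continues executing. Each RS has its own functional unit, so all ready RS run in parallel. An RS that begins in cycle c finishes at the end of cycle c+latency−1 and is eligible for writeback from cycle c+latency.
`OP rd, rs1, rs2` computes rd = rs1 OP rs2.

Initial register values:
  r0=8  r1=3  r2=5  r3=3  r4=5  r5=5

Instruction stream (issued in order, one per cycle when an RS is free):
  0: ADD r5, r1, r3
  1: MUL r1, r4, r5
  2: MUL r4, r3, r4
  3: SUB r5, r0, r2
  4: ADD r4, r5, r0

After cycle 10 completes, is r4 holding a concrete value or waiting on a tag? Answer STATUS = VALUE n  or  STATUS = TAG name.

cycle 1: issue ADD r5<-Add1 // r0:8,r1:3,r2:5,r3:3,r4:5,r5:Add1
cycle 2: issue MUL r1<-Mul1 // r0:8,r1:Mul1,r2:5,r3:3,r4:5,r5:Add1
cycle 3: issue MUL r4<-Mul2 // r0:8,r1:Mul1,r2:5,r3:3,r4:Mul2,r5:Add1
cycle 4: CDB Add1=6; issue SUB r5<-Add1 // r0:8,r1:Mul1,r2:5,r3:3,r4:Mul2,r5:Add1
cycle 5: issue ADD r4<-Add2 // r0:8,r1:Mul1,r2:5,r3:3,r4:Add2,r5:Add1
cycle 6: - // r0:8,r1:Mul1,r2:5,r3:3,r4:Add2,r5:Add1
cycle 7: CDB Add1=3 // r0:8,r1:Mul1,r2:5,r3:3,r4:Add2,r5:3
cycle 8: CDB Mul1=30 // r0:8,r1:30,r2:5,r3:3,r4:Add2,r5:3
cycle 9: CDB Mul2=15 // r0:8,r1:30,r2:5,r3:3,r4:Add2,r5:3
cycle 10: CDB Add2=11 // r0:8,r1:30,r2:5,r3:3,r4:11,r5:3

STATUS = VALUE 11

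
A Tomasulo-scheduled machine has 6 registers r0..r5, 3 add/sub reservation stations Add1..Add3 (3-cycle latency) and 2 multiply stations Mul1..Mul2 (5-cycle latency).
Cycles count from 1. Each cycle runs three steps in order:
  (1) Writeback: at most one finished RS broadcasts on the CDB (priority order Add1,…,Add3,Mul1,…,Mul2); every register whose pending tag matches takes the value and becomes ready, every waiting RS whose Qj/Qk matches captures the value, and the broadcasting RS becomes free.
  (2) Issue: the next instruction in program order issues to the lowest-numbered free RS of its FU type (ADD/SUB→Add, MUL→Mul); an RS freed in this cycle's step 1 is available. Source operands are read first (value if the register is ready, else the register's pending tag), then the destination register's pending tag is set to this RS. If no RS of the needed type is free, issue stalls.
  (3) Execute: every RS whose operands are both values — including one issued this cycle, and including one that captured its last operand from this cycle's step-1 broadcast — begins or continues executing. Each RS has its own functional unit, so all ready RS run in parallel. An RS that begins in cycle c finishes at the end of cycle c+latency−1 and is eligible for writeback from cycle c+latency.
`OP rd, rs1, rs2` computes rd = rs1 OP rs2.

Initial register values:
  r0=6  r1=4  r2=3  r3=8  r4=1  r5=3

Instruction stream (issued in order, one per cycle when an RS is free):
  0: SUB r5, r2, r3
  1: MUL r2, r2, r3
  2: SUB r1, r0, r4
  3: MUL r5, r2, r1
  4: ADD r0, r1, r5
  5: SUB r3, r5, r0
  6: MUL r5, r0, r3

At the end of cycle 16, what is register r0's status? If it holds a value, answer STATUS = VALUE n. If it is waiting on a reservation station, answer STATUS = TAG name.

STATUS = VALUE 125

  c1: issue SUB r5<-Add1  regs: r0:6,r1:4,r2:3,r3:8,r4:1,r5:Add1
  c2: issue MUL r2<-Mul1  regs: r0:6,r1:4,r2:Mul1,r3:8,r4:1,r5:Add1
  c3: issue SUB r1<-Add2  regs: r0:6,r1:Add2,r2:Mul1,r3:8,r4:1,r5:Add1
  c4: CDB Add1=-5; issue MUL r5<-Mul2  regs: r0:6,r1:Add2,r2:Mul1,r3:8,r4:1,r5:Mul2
  c5: issue ADD r0<-Add1  regs: r0:Add1,r1:Add2,r2:Mul1,r3:8,r4:1,r5:Mul2
  c6: CDB Add2=5; issue SUB r3<-Add2  regs: r0:Add1,r1:5,r2:Mul1,r3:Add2,r4:1,r5:Mul2
  c7: CDB Mul1=24; issue MUL r5<-Mul1  regs: r0:Add1,r1:5,r2:24,r3:Add2,r4:1,r5:Mul1
  c8: -  regs: r0:Add1,r1:5,r2:24,r3:Add2,r4:1,r5:Mul1
  c9: -  regs: r0:Add1,r1:5,r2:24,r3:Add2,r4:1,r5:Mul1
  c10: -  regs: r0:Add1,r1:5,r2:24,r3:Add2,r4:1,r5:Mul1
  c11: -  regs: r0:Add1,r1:5,r2:24,r3:Add2,r4:1,r5:Mul1
  c12: CDB Mul2=120  regs: r0:Add1,r1:5,r2:24,r3:Add2,r4:1,r5:Mul1
  c13: -  regs: r0:Add1,r1:5,r2:24,r3:Add2,r4:1,r5:Mul1
  c14: -  regs: r0:Add1,r1:5,r2:24,r3:Add2,r4:1,r5:Mul1
  c15: CDB Add1=125  regs: r0:125,r1:5,r2:24,r3:Add2,r4:1,r5:Mul1
  c16: -  regs: r0:125,r1:5,r2:24,r3:Add2,r4:1,r5:Mul1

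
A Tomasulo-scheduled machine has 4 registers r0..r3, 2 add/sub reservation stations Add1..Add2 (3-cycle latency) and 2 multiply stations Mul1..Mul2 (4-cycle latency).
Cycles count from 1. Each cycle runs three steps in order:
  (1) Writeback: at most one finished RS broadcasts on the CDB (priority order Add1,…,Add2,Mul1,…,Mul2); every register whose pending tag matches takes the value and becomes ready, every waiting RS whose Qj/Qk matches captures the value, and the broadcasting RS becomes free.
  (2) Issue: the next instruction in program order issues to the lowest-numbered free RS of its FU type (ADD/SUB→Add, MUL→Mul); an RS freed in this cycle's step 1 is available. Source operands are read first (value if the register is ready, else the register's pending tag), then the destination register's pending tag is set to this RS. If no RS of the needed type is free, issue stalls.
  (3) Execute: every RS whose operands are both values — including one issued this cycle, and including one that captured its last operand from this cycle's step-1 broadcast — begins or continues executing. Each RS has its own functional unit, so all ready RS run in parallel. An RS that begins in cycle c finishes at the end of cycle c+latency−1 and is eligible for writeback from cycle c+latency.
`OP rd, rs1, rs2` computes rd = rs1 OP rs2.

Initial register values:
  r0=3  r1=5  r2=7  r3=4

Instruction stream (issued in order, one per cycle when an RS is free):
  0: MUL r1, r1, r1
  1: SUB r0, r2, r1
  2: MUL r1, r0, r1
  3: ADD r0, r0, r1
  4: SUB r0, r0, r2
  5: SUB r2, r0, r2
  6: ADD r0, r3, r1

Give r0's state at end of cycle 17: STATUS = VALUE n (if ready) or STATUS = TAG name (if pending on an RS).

c1: issue MUL r1<-Mul1 | r0:3,r1:Mul1,r2:7,r3:4
c2: issue SUB r0<-Add1 | r0:Add1,r1:Mul1,r2:7,r3:4
c3: issue MUL r1<-Mul2 | r0:Add1,r1:Mul2,r2:7,r3:4
c4: issue ADD r0<-Add2 | r0:Add2,r1:Mul2,r2:7,r3:4
c5: CDB Mul1=25; stall | r0:Add2,r1:Mul2,r2:7,r3:4
c6: stall | r0:Add2,r1:Mul2,r2:7,r3:4
c7: stall | r0:Add2,r1:Mul2,r2:7,r3:4
c8: CDB Add1=-18; issue SUB r0<-Add1 | r0:Add1,r1:Mul2,r2:7,r3:4
c9: stall | r0:Add1,r1:Mul2,r2:7,r3:4
c10: stall | r0:Add1,r1:Mul2,r2:7,r3:4
c11: stall | r0:Add1,r1:Mul2,r2:7,r3:4
c12: CDB Mul2=-450; stall | r0:Add1,r1:-450,r2:7,r3:4
c13: stall | r0:Add1,r1:-450,r2:7,r3:4
c14: stall | r0:Add1,r1:-450,r2:7,r3:4
c15: CDB Add2=-468; issue SUB r2<-Add2 | r0:Add1,r1:-450,r2:Add2,r3:4
c16: stall | r0:Add1,r1:-450,r2:Add2,r3:4
c17: stall | r0:Add1,r1:-450,r2:Add2,r3:4

STATUS = TAG Add1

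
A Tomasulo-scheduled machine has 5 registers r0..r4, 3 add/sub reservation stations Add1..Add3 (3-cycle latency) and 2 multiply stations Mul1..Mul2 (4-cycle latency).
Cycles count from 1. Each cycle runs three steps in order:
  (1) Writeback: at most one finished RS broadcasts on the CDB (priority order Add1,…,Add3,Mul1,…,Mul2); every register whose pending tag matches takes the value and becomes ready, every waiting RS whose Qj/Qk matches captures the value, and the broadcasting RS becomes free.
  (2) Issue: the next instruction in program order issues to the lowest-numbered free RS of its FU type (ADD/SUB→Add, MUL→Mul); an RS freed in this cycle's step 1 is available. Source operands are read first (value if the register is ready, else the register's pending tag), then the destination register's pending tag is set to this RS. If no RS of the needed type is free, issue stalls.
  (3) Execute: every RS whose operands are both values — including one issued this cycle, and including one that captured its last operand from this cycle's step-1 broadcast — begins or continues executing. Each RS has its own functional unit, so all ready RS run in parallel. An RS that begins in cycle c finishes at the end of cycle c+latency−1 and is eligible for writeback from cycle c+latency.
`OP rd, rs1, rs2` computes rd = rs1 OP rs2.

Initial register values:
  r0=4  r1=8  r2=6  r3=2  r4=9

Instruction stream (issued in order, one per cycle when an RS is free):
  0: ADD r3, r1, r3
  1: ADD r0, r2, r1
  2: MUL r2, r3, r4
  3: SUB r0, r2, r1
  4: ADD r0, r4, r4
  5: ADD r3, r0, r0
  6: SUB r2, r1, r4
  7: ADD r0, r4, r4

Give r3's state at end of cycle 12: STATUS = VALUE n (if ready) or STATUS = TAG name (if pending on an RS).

STATUS = TAG Add3

c1: issue ADD r3<-Add1 | r0:4,r1:8,r2:6,r3:Add1,r4:9
c2: issue ADD r0<-Add2 | r0:Add2,r1:8,r2:6,r3:Add1,r4:9
c3: issue MUL r2<-Mul1 | r0:Add2,r1:8,r2:Mul1,r3:Add1,r4:9
c4: CDB Add1=10; issue SUB r0<-Add1 | r0:Add1,r1:8,r2:Mul1,r3:10,r4:9
c5: CDB Add2=14; issue ADD r0<-Add2 | r0:Add2,r1:8,r2:Mul1,r3:10,r4:9
c6: issue ADD r3<-Add3 | r0:Add2,r1:8,r2:Mul1,r3:Add3,r4:9
c7: stall | r0:Add2,r1:8,r2:Mul1,r3:Add3,r4:9
c8: CDB Add2=18; issue SUB r2<-Add2 | r0:18,r1:8,r2:Add2,r3:Add3,r4:9
c9: CDB Mul1=90; stall | r0:18,r1:8,r2:Add2,r3:Add3,r4:9
c10: stall | r0:18,r1:8,r2:Add2,r3:Add3,r4:9
c11: CDB Add2=-1; issue ADD r0<-Add2 | r0:Add2,r1:8,r2:-1,r3:Add3,r4:9
c12: CDB Add1=82 | r0:Add2,r1:8,r2:-1,r3:Add3,r4:9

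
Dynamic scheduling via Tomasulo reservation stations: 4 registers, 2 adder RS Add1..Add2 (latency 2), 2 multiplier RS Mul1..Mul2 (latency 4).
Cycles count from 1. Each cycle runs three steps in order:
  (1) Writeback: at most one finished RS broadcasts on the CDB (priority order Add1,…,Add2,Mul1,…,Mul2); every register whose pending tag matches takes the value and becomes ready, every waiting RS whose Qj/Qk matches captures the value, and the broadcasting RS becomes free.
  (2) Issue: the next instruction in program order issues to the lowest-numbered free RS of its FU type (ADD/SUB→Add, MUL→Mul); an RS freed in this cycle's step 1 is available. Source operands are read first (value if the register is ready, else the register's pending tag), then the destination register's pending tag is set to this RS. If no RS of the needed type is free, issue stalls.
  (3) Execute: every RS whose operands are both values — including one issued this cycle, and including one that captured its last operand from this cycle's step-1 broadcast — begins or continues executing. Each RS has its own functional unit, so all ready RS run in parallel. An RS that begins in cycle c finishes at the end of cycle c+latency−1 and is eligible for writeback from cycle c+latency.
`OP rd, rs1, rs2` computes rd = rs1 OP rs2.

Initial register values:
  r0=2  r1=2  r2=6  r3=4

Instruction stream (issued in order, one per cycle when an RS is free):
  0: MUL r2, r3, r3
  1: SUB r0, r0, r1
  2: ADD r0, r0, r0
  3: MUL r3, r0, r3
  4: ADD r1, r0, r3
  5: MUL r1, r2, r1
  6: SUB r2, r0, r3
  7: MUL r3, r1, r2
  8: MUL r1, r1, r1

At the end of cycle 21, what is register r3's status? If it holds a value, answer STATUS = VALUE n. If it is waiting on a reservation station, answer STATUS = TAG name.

STATUS = VALUE 0

  c1: issue MUL r2<-Mul1  regs: r0:2,r1:2,r2:Mul1,r3:4
  c2: issue SUB r0<-Add1  regs: r0:Add1,r1:2,r2:Mul1,r3:4
  c3: issue ADD r0<-Add2  regs: r0:Add2,r1:2,r2:Mul1,r3:4
  c4: CDB Add1=0; issue MUL r3<-Mul2  regs: r0:Add2,r1:2,r2:Mul1,r3:Mul2
  c5: CDB Mul1=16; issue ADD r1<-Add1  regs: r0:Add2,r1:Add1,r2:16,r3:Mul2
  c6: CDB Add2=0; issue MUL r1<-Mul1  regs: r0:0,r1:Mul1,r2:16,r3:Mul2
  c7: issue SUB r2<-Add2  regs: r0:0,r1:Mul1,r2:Add2,r3:Mul2
  c8: stall  regs: r0:0,r1:Mul1,r2:Add2,r3:Mul2
  c9: stall  regs: r0:0,r1:Mul1,r2:Add2,r3:Mul2
  c10: CDB Mul2=0; issue MUL r3<-Mul2  regs: r0:0,r1:Mul1,r2:Add2,r3:Mul2
  c11: stall  regs: r0:0,r1:Mul1,r2:Add2,r3:Mul2
  c12: CDB Add1=0; stall  regs: r0:0,r1:Mul1,r2:Add2,r3:Mul2
  c13: CDB Add2=0; stall  regs: r0:0,r1:Mul1,r2:0,r3:Mul2
  c14: stall  regs: r0:0,r1:Mul1,r2:0,r3:Mul2
  c15: stall  regs: r0:0,r1:Mul1,r2:0,r3:Mul2
  c16: CDB Mul1=0; issue MUL r1<-Mul1  regs: r0:0,r1:Mul1,r2:0,r3:Mul2
  c17: -  regs: r0:0,r1:Mul1,r2:0,r3:Mul2
  c18: -  regs: r0:0,r1:Mul1,r2:0,r3:Mul2
  c19: -  regs: r0:0,r1:Mul1,r2:0,r3:Mul2
  c20: CDB Mul1=0  regs: r0:0,r1:0,r2:0,r3:Mul2
  c21: CDB Mul2=0  regs: r0:0,r1:0,r2:0,r3:0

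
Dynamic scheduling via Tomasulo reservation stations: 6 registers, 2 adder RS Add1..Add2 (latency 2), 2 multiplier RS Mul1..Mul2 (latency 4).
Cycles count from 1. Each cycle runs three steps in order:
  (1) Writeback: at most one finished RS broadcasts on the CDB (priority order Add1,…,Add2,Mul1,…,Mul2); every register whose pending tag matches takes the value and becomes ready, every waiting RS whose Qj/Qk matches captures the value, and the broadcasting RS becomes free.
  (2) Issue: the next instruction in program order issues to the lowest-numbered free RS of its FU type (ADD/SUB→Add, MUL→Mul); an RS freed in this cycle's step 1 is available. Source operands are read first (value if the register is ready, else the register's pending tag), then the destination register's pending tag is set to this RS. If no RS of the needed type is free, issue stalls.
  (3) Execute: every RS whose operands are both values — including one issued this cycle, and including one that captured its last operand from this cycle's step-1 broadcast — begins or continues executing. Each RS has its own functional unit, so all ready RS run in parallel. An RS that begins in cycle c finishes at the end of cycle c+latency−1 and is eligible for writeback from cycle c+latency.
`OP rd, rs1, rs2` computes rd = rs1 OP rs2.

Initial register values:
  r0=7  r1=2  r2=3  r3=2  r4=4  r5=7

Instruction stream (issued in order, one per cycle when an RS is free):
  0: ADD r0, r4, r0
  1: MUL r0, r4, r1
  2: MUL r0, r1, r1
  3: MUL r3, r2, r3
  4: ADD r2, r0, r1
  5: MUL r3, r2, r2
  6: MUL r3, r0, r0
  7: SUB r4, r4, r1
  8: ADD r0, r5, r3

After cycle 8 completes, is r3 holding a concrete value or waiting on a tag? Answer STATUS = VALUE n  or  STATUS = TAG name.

STATUS = TAG Mul2

  c1: issue ADD r0<-Add1  regs: r0:Add1,r1:2,r2:3,r3:2,r4:4,r5:7
  c2: issue MUL r0<-Mul1  regs: r0:Mul1,r1:2,r2:3,r3:2,r4:4,r5:7
  c3: CDB Add1=11; issue MUL r0<-Mul2  regs: r0:Mul2,r1:2,r2:3,r3:2,r4:4,r5:7
  c4: stall  regs: r0:Mul2,r1:2,r2:3,r3:2,r4:4,r5:7
  c5: stall  regs: r0:Mul2,r1:2,r2:3,r3:2,r4:4,r5:7
  c6: CDB Mul1=8; issue MUL r3<-Mul1  regs: r0:Mul2,r1:2,r2:3,r3:Mul1,r4:4,r5:7
  c7: CDB Mul2=4; issue ADD r2<-Add1  regs: r0:4,r1:2,r2:Add1,r3:Mul1,r4:4,r5:7
  c8: issue MUL r3<-Mul2  regs: r0:4,r1:2,r2:Add1,r3:Mul2,r4:4,r5:7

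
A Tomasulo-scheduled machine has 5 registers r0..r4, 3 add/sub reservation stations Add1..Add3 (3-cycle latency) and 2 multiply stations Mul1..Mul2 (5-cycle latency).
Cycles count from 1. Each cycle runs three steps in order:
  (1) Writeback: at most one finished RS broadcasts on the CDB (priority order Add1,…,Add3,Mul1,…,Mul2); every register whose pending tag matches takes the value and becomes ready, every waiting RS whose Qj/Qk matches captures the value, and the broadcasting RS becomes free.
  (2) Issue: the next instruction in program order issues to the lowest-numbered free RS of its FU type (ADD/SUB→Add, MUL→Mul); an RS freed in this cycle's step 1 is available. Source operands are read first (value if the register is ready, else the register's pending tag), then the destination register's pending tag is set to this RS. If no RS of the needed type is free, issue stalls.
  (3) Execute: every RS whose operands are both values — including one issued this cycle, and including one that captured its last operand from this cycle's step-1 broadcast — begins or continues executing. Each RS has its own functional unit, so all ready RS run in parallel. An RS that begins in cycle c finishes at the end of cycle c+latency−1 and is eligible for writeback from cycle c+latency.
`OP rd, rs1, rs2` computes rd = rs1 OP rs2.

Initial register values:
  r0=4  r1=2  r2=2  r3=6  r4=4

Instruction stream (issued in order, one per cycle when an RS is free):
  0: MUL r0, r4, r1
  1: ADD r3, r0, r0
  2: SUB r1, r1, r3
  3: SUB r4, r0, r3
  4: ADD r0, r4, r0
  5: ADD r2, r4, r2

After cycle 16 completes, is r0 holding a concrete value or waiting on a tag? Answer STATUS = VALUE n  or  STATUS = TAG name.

STATUS = VALUE 0

c1: issue MUL r0<-Mul1 | r0:Mul1,r1:2,r2:2,r3:6,r4:4
c2: issue ADD r3<-Add1 | r0:Mul1,r1:2,r2:2,r3:Add1,r4:4
c3: issue SUB r1<-Add2 | r0:Mul1,r1:Add2,r2:2,r3:Add1,r4:4
c4: issue SUB r4<-Add3 | r0:Mul1,r1:Add2,r2:2,r3:Add1,r4:Add3
c5: stall | r0:Mul1,r1:Add2,r2:2,r3:Add1,r4:Add3
c6: CDB Mul1=8; stall | r0:8,r1:Add2,r2:2,r3:Add1,r4:Add3
c7: stall | r0:8,r1:Add2,r2:2,r3:Add1,r4:Add3
c8: stall | r0:8,r1:Add2,r2:2,r3:Add1,r4:Add3
c9: CDB Add1=16; issue ADD r0<-Add1 | r0:Add1,r1:Add2,r2:2,r3:16,r4:Add3
c10: stall | r0:Add1,r1:Add2,r2:2,r3:16,r4:Add3
c11: stall | r0:Add1,r1:Add2,r2:2,r3:16,r4:Add3
c12: CDB Add2=-14; issue ADD r2<-Add2 | r0:Add1,r1:-14,r2:Add2,r3:16,r4:Add3
c13: CDB Add3=-8 | r0:Add1,r1:-14,r2:Add2,r3:16,r4:-8
c14: - | r0:Add1,r1:-14,r2:Add2,r3:16,r4:-8
c15: - | r0:Add1,r1:-14,r2:Add2,r3:16,r4:-8
c16: CDB Add1=0 | r0:0,r1:-14,r2:Add2,r3:16,r4:-8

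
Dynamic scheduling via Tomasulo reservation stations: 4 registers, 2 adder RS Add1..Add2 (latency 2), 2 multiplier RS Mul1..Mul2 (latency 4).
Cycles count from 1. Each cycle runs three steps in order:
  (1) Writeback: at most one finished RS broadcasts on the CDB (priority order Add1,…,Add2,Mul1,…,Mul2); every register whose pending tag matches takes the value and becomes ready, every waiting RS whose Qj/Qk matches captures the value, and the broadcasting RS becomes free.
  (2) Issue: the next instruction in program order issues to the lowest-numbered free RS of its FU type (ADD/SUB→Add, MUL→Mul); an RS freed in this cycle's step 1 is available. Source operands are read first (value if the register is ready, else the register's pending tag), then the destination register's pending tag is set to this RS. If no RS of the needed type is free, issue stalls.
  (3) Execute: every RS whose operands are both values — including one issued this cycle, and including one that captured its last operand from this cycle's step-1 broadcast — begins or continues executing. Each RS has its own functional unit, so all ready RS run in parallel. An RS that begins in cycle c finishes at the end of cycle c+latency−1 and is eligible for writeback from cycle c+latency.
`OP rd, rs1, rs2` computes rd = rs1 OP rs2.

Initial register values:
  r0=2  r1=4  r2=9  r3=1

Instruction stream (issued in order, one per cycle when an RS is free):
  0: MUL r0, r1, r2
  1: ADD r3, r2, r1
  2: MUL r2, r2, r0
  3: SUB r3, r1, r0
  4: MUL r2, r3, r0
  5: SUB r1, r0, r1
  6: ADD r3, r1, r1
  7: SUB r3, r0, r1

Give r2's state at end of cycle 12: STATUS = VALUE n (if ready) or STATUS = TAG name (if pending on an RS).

c1: issue MUL r0<-Mul1 | r0:Mul1,r1:4,r2:9,r3:1
c2: issue ADD r3<-Add1 | r0:Mul1,r1:4,r2:9,r3:Add1
c3: issue MUL r2<-Mul2 | r0:Mul1,r1:4,r2:Mul2,r3:Add1
c4: CDB Add1=13; issue SUB r3<-Add1 | r0:Mul1,r1:4,r2:Mul2,r3:Add1
c5: CDB Mul1=36; issue MUL r2<-Mul1 | r0:36,r1:4,r2:Mul1,r3:Add1
c6: issue SUB r1<-Add2 | r0:36,r1:Add2,r2:Mul1,r3:Add1
c7: CDB Add1=-32; issue ADD r3<-Add1 | r0:36,r1:Add2,r2:Mul1,r3:Add1
c8: CDB Add2=32; issue SUB r3<-Add2 | r0:36,r1:32,r2:Mul1,r3:Add2
c9: CDB Mul2=324 | r0:36,r1:32,r2:Mul1,r3:Add2
c10: CDB Add1=64 | r0:36,r1:32,r2:Mul1,r3:Add2
c11: CDB Add2=4 | r0:36,r1:32,r2:Mul1,r3:4
c12: CDB Mul1=-1152 | r0:36,r1:32,r2:-1152,r3:4

STATUS = VALUE -1152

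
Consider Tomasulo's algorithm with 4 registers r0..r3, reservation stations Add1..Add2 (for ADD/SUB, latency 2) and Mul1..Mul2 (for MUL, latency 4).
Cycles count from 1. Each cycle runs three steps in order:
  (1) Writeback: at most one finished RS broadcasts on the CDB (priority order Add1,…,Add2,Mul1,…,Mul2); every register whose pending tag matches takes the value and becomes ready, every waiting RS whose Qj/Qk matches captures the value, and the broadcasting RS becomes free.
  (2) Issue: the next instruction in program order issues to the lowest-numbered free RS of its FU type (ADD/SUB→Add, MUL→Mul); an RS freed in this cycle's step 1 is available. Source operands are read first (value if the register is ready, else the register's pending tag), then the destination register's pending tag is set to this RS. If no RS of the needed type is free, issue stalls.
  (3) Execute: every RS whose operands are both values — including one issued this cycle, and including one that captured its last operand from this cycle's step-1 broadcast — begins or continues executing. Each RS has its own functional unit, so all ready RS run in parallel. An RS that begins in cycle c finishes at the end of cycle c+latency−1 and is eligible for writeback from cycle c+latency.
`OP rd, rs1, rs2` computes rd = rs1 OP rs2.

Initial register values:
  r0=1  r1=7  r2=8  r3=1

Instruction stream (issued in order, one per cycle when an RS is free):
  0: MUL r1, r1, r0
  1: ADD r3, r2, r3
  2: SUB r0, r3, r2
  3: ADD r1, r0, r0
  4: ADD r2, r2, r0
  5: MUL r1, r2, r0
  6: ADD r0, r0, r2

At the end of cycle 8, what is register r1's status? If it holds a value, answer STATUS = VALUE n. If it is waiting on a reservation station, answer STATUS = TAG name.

  c1: issue MUL r1<-Mul1  regs: r0:1,r1:Mul1,r2:8,r3:1
  c2: issue ADD r3<-Add1  regs: r0:1,r1:Mul1,r2:8,r3:Add1
  c3: issue SUB r0<-Add2  regs: r0:Add2,r1:Mul1,r2:8,r3:Add1
  c4: CDB Add1=9; issue ADD r1<-Add1  regs: r0:Add2,r1:Add1,r2:8,r3:9
  c5: CDB Mul1=7; stall  regs: r0:Add2,r1:Add1,r2:8,r3:9
  c6: CDB Add2=1; issue ADD r2<-Add2  regs: r0:1,r1:Add1,r2:Add2,r3:9
  c7: issue MUL r1<-Mul1  regs: r0:1,r1:Mul1,r2:Add2,r3:9
  c8: CDB Add1=2; issue ADD r0<-Add1  regs: r0:Add1,r1:Mul1,r2:Add2,r3:9

STATUS = TAG Mul1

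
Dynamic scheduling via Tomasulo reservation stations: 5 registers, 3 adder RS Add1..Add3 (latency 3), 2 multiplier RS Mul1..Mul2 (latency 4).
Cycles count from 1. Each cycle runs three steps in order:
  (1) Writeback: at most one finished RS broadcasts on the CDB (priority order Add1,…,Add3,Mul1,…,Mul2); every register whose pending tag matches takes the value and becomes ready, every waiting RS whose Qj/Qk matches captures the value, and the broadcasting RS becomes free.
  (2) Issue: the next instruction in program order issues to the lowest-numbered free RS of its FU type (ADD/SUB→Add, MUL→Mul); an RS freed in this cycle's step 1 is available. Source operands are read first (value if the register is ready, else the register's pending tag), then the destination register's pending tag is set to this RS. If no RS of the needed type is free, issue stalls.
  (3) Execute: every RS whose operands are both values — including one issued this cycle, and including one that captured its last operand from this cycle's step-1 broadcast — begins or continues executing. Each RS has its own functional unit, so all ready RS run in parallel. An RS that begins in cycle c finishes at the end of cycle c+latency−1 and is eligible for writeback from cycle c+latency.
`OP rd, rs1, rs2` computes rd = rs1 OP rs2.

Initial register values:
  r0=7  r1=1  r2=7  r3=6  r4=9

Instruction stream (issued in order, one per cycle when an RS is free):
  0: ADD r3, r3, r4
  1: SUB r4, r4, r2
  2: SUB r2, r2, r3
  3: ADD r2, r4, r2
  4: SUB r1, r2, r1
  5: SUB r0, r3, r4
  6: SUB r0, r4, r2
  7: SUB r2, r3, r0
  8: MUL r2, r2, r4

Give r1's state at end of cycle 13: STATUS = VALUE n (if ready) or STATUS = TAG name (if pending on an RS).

STATUS = TAG Add2

  c1: issue ADD r3<-Add1  regs: r0:7,r1:1,r2:7,r3:Add1,r4:9
  c2: issue SUB r4<-Add2  regs: r0:7,r1:1,r2:7,r3:Add1,r4:Add2
  c3: issue SUB r2<-Add3  regs: r0:7,r1:1,r2:Add3,r3:Add1,r4:Add2
  c4: CDB Add1=15; issue ADD r2<-Add1  regs: r0:7,r1:1,r2:Add1,r3:15,r4:Add2
  c5: CDB Add2=2; issue SUB r1<-Add2  regs: r0:7,r1:Add2,r2:Add1,r3:15,r4:2
  c6: stall  regs: r0:7,r1:Add2,r2:Add1,r3:15,r4:2
  c7: CDB Add3=-8; issue SUB r0<-Add3  regs: r0:Add3,r1:Add2,r2:Add1,r3:15,r4:2
  c8: stall  regs: r0:Add3,r1:Add2,r2:Add1,r3:15,r4:2
  c9: stall  regs: r0:Add3,r1:Add2,r2:Add1,r3:15,r4:2
  c10: CDB Add1=-6; issue SUB r0<-Add1  regs: r0:Add1,r1:Add2,r2:-6,r3:15,r4:2
  c11: CDB Add3=13; issue SUB r2<-Add3  regs: r0:Add1,r1:Add2,r2:Add3,r3:15,r4:2
  c12: issue MUL r2<-Mul1  regs: r0:Add1,r1:Add2,r2:Mul1,r3:15,r4:2
  c13: CDB Add1=8  regs: r0:8,r1:Add2,r2:Mul1,r3:15,r4:2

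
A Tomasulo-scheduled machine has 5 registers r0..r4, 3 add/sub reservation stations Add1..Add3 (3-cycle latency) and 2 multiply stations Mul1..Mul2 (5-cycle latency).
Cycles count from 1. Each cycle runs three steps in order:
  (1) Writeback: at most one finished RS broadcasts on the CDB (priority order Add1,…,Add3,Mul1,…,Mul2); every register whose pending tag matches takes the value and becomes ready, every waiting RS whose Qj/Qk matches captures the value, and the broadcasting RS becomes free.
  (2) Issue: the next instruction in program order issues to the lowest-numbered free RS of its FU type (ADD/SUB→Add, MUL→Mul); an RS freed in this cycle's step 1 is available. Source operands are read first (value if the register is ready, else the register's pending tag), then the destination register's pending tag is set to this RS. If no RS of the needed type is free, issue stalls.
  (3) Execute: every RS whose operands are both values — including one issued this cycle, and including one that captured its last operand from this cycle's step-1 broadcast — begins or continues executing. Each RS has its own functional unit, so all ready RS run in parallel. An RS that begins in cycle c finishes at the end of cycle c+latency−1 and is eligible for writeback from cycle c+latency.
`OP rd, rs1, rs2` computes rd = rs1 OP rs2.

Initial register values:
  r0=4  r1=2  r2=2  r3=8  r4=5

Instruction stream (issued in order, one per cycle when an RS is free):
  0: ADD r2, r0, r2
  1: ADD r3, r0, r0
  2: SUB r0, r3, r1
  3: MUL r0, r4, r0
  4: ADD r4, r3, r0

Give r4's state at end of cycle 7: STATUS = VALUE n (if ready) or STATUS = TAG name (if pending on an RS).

c1: issue ADD r2<-Add1 | r0:4,r1:2,r2:Add1,r3:8,r4:5
c2: issue ADD r3<-Add2 | r0:4,r1:2,r2:Add1,r3:Add2,r4:5
c3: issue SUB r0<-Add3 | r0:Add3,r1:2,r2:Add1,r3:Add2,r4:5
c4: CDB Add1=6; issue MUL r0<-Mul1 | r0:Mul1,r1:2,r2:6,r3:Add2,r4:5
c5: CDB Add2=8; issue ADD r4<-Add1 | r0:Mul1,r1:2,r2:6,r3:8,r4:Add1
c6: - | r0:Mul1,r1:2,r2:6,r3:8,r4:Add1
c7: - | r0:Mul1,r1:2,r2:6,r3:8,r4:Add1

STATUS = TAG Add1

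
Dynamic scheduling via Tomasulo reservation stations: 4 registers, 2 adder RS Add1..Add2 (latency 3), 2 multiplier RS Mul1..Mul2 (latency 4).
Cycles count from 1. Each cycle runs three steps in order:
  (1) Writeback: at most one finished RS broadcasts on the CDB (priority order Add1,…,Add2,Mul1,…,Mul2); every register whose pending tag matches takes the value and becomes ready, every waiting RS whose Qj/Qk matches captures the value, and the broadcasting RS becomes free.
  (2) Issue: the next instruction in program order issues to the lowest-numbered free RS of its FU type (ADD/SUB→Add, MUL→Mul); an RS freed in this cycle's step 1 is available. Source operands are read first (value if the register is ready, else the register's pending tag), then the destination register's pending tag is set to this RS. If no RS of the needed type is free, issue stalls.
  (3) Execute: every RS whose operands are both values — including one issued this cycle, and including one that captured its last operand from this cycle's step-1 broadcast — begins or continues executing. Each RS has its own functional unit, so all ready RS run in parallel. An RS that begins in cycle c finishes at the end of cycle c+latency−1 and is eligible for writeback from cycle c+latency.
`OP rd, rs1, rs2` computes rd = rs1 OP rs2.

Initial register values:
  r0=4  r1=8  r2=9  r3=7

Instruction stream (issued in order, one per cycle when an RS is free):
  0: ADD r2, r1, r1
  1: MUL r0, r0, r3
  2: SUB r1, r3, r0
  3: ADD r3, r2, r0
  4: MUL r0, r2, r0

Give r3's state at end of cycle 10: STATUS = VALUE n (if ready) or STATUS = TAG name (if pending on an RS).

STATUS = VALUE 44

  c1: issue ADD r2<-Add1  regs: r0:4,r1:8,r2:Add1,r3:7
  c2: issue MUL r0<-Mul1  regs: r0:Mul1,r1:8,r2:Add1,r3:7
  c3: issue SUB r1<-Add2  regs: r0:Mul1,r1:Add2,r2:Add1,r3:7
  c4: CDB Add1=16; issue ADD r3<-Add1  regs: r0:Mul1,r1:Add2,r2:16,r3:Add1
  c5: issue MUL r0<-Mul2  regs: r0:Mul2,r1:Add2,r2:16,r3:Add1
  c6: CDB Mul1=28  regs: r0:Mul2,r1:Add2,r2:16,r3:Add1
  c7: -  regs: r0:Mul2,r1:Add2,r2:16,r3:Add1
  c8: -  regs: r0:Mul2,r1:Add2,r2:16,r3:Add1
  c9: CDB Add1=44  regs: r0:Mul2,r1:Add2,r2:16,r3:44
  c10: CDB Add2=-21  regs: r0:Mul2,r1:-21,r2:16,r3:44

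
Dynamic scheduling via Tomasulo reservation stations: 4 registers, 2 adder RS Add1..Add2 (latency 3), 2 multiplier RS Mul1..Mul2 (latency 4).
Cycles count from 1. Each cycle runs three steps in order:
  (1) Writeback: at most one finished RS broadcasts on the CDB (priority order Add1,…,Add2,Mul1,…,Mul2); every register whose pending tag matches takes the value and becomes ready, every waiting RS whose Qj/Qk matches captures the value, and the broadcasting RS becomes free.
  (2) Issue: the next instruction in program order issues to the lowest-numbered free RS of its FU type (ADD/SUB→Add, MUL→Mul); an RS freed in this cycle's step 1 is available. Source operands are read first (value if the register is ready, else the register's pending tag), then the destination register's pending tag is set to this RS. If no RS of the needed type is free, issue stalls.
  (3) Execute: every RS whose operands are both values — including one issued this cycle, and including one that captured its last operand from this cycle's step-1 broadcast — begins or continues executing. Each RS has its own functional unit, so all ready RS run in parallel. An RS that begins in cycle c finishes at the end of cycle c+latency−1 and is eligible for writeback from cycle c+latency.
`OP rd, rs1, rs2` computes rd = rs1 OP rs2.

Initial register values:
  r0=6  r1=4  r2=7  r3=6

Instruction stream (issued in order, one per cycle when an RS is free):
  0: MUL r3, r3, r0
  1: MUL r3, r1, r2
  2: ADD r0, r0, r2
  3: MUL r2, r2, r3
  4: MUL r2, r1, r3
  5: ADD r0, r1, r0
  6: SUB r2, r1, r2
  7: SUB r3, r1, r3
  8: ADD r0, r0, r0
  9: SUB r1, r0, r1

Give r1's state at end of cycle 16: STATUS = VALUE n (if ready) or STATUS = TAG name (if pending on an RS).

STATUS = TAG Add2

cycle 1: issue MUL r3<-Mul1 // r0:6,r1:4,r2:7,r3:Mul1
cycle 2: issue MUL r3<-Mul2 // r0:6,r1:4,r2:7,r3:Mul2
cycle 3: issue ADD r0<-Add1 // r0:Add1,r1:4,r2:7,r3:Mul2
cycle 4: stall // r0:Add1,r1:4,r2:7,r3:Mul2
cycle 5: CDB Mul1=36; issue MUL r2<-Mul1 // r0:Add1,r1:4,r2:Mul1,r3:Mul2
cycle 6: CDB Add1=13; stall // r0:13,r1:4,r2:Mul1,r3:Mul2
cycle 7: CDB Mul2=28; issue MUL r2<-Mul2 // r0:13,r1:4,r2:Mul2,r3:28
cycle 8: issue ADD r0<-Add1 // r0:Add1,r1:4,r2:Mul2,r3:28
cycle 9: issue SUB r2<-Add2 // r0:Add1,r1:4,r2:Add2,r3:28
cycle 10: stall // r0:Add1,r1:4,r2:Add2,r3:28
cycle 11: CDB Add1=17; issue SUB r3<-Add1 // r0:17,r1:4,r2:Add2,r3:Add1
cycle 12: CDB Mul1=196; stall // r0:17,r1:4,r2:Add2,r3:Add1
cycle 13: CDB Mul2=112; stall // r0:17,r1:4,r2:Add2,r3:Add1
cycle 14: CDB Add1=-24; issue ADD r0<-Add1 // r0:Add1,r1:4,r2:Add2,r3:-24
cycle 15: stall // r0:Add1,r1:4,r2:Add2,r3:-24
cycle 16: CDB Add2=-108; issue SUB r1<-Add2 // r0:Add1,r1:Add2,r2:-108,r3:-24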